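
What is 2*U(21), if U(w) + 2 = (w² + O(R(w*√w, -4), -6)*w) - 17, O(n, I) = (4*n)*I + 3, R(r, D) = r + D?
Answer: 5002 - 21168*√21 ≈ -92002.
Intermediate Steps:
R(r, D) = D + r
O(n, I) = 3 + 4*I*n (O(n, I) = 4*I*n + 3 = 3 + 4*I*n)
U(w) = -19 + w² + w*(99 - 24*w^(3/2)) (U(w) = -2 + ((w² + (3 + 4*(-6)*(-4 + w*√w))*w) - 17) = -2 + ((w² + (3 + 4*(-6)*(-4 + w^(3/2)))*w) - 17) = -2 + ((w² + (3 + (96 - 24*w^(3/2)))*w) - 17) = -2 + ((w² + (99 - 24*w^(3/2))*w) - 17) = -2 + ((w² + w*(99 - 24*w^(3/2))) - 17) = -2 + (-17 + w² + w*(99 - 24*w^(3/2))) = -19 + w² + w*(99 - 24*w^(3/2)))
2*U(21) = 2*(-19 + 21² - 10584*√21 + 99*21) = 2*(-19 + 441 - 10584*√21 + 2079) = 2*(2501 - 10584*√21) = 5002 - 21168*√21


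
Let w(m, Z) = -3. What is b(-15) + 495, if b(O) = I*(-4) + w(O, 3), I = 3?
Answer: 480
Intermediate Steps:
b(O) = -15 (b(O) = 3*(-4) - 3 = -12 - 3 = -15)
b(-15) + 495 = -15 + 495 = 480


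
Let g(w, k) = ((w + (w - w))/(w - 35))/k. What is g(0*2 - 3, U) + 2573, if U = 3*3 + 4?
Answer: 1271065/494 ≈ 2573.0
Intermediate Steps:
U = 13 (U = 9 + 4 = 13)
g(w, k) = w/(k*(-35 + w)) (g(w, k) = ((w + 0)/(-35 + w))/k = (w/(-35 + w))/k = w/(k*(-35 + w)))
g(0*2 - 3, U) + 2573 = (0*2 - 3)/(13*(-35 + (0*2 - 3))) + 2573 = (0 - 3)*(1/13)/(-35 + (0 - 3)) + 2573 = -3*1/13/(-35 - 3) + 2573 = -3*1/13/(-38) + 2573 = -3*1/13*(-1/38) + 2573 = 3/494 + 2573 = 1271065/494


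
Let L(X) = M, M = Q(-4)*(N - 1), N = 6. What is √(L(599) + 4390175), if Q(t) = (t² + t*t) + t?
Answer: √4390315 ≈ 2095.3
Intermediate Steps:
Q(t) = t + 2*t² (Q(t) = (t² + t²) + t = 2*t² + t = t + 2*t²)
M = 140 (M = (-4*(1 + 2*(-4)))*(6 - 1) = -4*(1 - 8)*5 = -4*(-7)*5 = 28*5 = 140)
L(X) = 140
√(L(599) + 4390175) = √(140 + 4390175) = √4390315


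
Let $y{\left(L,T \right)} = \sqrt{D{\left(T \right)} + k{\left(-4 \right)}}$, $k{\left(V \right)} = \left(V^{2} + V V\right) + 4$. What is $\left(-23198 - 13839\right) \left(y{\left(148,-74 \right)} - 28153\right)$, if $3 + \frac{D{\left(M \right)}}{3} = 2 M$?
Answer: $1042702661 - 37037 i \sqrt{417} \approx 1.0427 \cdot 10^{9} - 7.5632 \cdot 10^{5} i$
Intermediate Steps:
$D{\left(M \right)} = -9 + 6 M$ ($D{\left(M \right)} = -9 + 3 \cdot 2 M = -9 + 6 M$)
$k{\left(V \right)} = 4 + 2 V^{2}$ ($k{\left(V \right)} = \left(V^{2} + V^{2}\right) + 4 = 2 V^{2} + 4 = 4 + 2 V^{2}$)
$y{\left(L,T \right)} = \sqrt{27 + 6 T}$ ($y{\left(L,T \right)} = \sqrt{\left(-9 + 6 T\right) + \left(4 + 2 \left(-4\right)^{2}\right)} = \sqrt{\left(-9 + 6 T\right) + \left(4 + 2 \cdot 16\right)} = \sqrt{\left(-9 + 6 T\right) + \left(4 + 32\right)} = \sqrt{\left(-9 + 6 T\right) + 36} = \sqrt{27 + 6 T}$)
$\left(-23198 - 13839\right) \left(y{\left(148,-74 \right)} - 28153\right) = \left(-23198 - 13839\right) \left(\sqrt{27 + 6 \left(-74\right)} - 28153\right) = - 37037 \left(\sqrt{27 - 444} - 28153\right) = - 37037 \left(\sqrt{-417} - 28153\right) = - 37037 \left(i \sqrt{417} - 28153\right) = - 37037 \left(-28153 + i \sqrt{417}\right) = 1042702661 - 37037 i \sqrt{417}$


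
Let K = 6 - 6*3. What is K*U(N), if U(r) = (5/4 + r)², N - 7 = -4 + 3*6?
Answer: -23763/4 ≈ -5940.8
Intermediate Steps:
K = -12 (K = 6 - 18 = -12)
N = 21 (N = 7 + (-4 + 3*6) = 7 + (-4 + 18) = 7 + 14 = 21)
U(r) = (5/4 + r)² (U(r) = (5*(¼) + r)² = (5/4 + r)²)
K*U(N) = -3*(5 + 4*21)²/4 = -3*(5 + 84)²/4 = -3*89²/4 = -3*7921/4 = -12*7921/16 = -23763/4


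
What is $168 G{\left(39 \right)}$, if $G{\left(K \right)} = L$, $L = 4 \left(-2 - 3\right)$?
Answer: $-3360$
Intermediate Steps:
$L = -20$ ($L = 4 \left(-5\right) = -20$)
$G{\left(K \right)} = -20$
$168 G{\left(39 \right)} = 168 \left(-20\right) = -3360$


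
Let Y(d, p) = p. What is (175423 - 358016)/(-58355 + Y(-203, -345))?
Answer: 182593/58700 ≈ 3.1106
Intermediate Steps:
(175423 - 358016)/(-58355 + Y(-203, -345)) = (175423 - 358016)/(-58355 - 345) = -182593/(-58700) = -182593*(-1/58700) = 182593/58700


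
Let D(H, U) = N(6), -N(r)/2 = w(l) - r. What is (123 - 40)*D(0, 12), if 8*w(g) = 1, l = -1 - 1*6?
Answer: 3901/4 ≈ 975.25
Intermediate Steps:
l = -7 (l = -1 - 6 = -7)
w(g) = ⅛ (w(g) = (⅛)*1 = ⅛)
N(r) = -¼ + 2*r (N(r) = -2*(⅛ - r) = -¼ + 2*r)
D(H, U) = 47/4 (D(H, U) = -¼ + 2*6 = -¼ + 12 = 47/4)
(123 - 40)*D(0, 12) = (123 - 40)*(47/4) = 83*(47/4) = 3901/4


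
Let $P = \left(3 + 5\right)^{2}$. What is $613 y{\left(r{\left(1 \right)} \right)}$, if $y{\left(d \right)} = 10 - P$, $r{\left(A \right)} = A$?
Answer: $-33102$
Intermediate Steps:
$P = 64$ ($P = 8^{2} = 64$)
$y{\left(d \right)} = -54$ ($y{\left(d \right)} = 10 - 64 = -54$)
$613 y{\left(r{\left(1 \right)} \right)} = 613 \left(-54\right) = -33102$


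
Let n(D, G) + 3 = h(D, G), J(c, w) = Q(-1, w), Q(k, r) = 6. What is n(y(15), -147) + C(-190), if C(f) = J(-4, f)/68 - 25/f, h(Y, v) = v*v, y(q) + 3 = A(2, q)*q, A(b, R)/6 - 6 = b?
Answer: 6978809/323 ≈ 21606.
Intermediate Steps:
J(c, w) = 6
A(b, R) = 36 + 6*b
y(q) = -3 + 48*q (y(q) = -3 + (36 + 6*2)*q = -3 + (36 + 12)*q = -3 + 48*q)
h(Y, v) = v²
n(D, G) = -3 + G²
C(f) = 3/34 - 25/f (C(f) = 6/68 - 25/f = 6*(1/68) - 25/f = 3/34 - 25/f)
n(y(15), -147) + C(-190) = (-3 + (-147)²) + (3/34 - 25/(-190)) = (-3 + 21609) + (3/34 - 25*(-1/190)) = 21606 + (3/34 + 5/38) = 21606 + 71/323 = 6978809/323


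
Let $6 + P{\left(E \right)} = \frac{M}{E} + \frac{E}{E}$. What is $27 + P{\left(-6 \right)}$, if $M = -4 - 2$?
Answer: $23$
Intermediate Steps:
$M = -6$
$P{\left(E \right)} = -5 - \frac{6}{E}$ ($P{\left(E \right)} = -6 - \left(\frac{6}{E} - \frac{E}{E}\right) = -6 + \left(- \frac{6}{E} + 1\right) = -6 + \left(1 - \frac{6}{E}\right) = -5 - \frac{6}{E}$)
$27 + P{\left(-6 \right)} = 27 - \left(5 + \frac{6}{-6}\right) = 27 - 4 = 23$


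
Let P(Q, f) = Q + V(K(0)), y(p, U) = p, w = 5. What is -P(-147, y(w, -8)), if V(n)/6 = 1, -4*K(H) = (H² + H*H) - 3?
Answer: 141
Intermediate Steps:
K(H) = ¾ - H²/2 (K(H) = -((H² + H*H) - 3)/4 = -((H² + H²) - 3)/4 = -(2*H² - 3)/4 = -(-3 + 2*H²)/4 = ¾ - H²/2)
V(n) = 6 (V(n) = 6*1 = 6)
P(Q, f) = 6 + Q (P(Q, f) = Q + 6 = 6 + Q)
-P(-147, y(w, -8)) = -(6 - 147) = -1*(-141) = 141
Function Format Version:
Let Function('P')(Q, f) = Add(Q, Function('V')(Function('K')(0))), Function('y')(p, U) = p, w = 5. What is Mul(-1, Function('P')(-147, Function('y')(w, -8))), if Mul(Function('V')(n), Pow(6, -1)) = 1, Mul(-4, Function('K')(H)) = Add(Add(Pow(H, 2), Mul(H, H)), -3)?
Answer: 141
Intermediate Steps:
Function('K')(H) = Add(Rational(3, 4), Mul(Rational(-1, 2), Pow(H, 2))) (Function('K')(H) = Mul(Rational(-1, 4), Add(Add(Pow(H, 2), Mul(H, H)), -3)) = Mul(Rational(-1, 4), Add(Add(Pow(H, 2), Pow(H, 2)), -3)) = Mul(Rational(-1, 4), Add(Mul(2, Pow(H, 2)), -3)) = Mul(Rational(-1, 4), Add(-3, Mul(2, Pow(H, 2)))) = Add(Rational(3, 4), Mul(Rational(-1, 2), Pow(H, 2))))
Function('V')(n) = 6 (Function('V')(n) = Mul(6, 1) = 6)
Function('P')(Q, f) = Add(6, Q) (Function('P')(Q, f) = Add(Q, 6) = Add(6, Q))
Mul(-1, Function('P')(-147, Function('y')(w, -8))) = Mul(-1, Add(6, -147)) = Mul(-1, -141) = 141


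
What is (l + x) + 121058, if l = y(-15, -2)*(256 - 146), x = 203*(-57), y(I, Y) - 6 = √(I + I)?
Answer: 110147 + 110*I*√30 ≈ 1.1015e+5 + 602.5*I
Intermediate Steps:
y(I, Y) = 6 + √2*√I (y(I, Y) = 6 + √(I + I) = 6 + √(2*I) = 6 + √2*√I)
x = -11571
l = 660 + 110*I*√30 (l = (6 + √2*√(-15))*(256 - 146) = (6 + √2*(I*√15))*110 = (6 + I*√30)*110 = 660 + 110*I*√30 ≈ 660.0 + 602.5*I)
(l + x) + 121058 = ((660 + 110*I*√30) - 11571) + 121058 = (-10911 + 110*I*√30) + 121058 = 110147 + 110*I*√30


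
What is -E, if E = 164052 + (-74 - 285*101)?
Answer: -135193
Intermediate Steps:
E = 135193 (E = 164052 + (-74 - 28785) = 164052 - 28859 = 135193)
-E = -1*135193 = -135193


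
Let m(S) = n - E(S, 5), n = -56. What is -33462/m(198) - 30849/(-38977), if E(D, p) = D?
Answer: 656042010/4950079 ≈ 132.53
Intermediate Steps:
m(S) = -56 - S
-33462/m(198) - 30849/(-38977) = -33462/(-56 - 1*198) - 30849/(-38977) = -33462/(-56 - 198) - 30849*(-1/38977) = -33462/(-254) + 30849/38977 = -33462*(-1/254) + 30849/38977 = 16731/127 + 30849/38977 = 656042010/4950079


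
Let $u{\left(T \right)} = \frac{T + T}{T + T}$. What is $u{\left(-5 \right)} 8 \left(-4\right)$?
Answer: $-32$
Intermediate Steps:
$u{\left(T \right)} = 1$ ($u{\left(T \right)} = \frac{2 T}{2 T} = 2 T \frac{1}{2 T} = 1$)
$u{\left(-5 \right)} 8 \left(-4\right) = 1 \cdot 8 \left(-4\right) = 8 \left(-4\right) = -32$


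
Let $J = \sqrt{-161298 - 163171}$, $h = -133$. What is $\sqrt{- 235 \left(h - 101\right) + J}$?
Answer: $\sqrt{54990 + i \sqrt{324469}} \approx 234.5 + 1.215 i$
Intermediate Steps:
$J = i \sqrt{324469}$ ($J = \sqrt{-324469} = i \sqrt{324469} \approx 569.62 i$)
$\sqrt{- 235 \left(h - 101\right) + J} = \sqrt{- 235 \left(-133 - 101\right) + i \sqrt{324469}} = \sqrt{\left(-235\right) \left(-234\right) + i \sqrt{324469}} = \sqrt{54990 + i \sqrt{324469}}$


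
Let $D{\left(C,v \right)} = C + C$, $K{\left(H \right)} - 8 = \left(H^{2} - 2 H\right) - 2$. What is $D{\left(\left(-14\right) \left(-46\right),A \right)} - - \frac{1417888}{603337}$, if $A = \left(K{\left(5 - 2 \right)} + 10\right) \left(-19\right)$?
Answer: $\frac{778515944}{603337} \approx 1290.3$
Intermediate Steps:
$K{\left(H \right)} = 6 + H^{2} - 2 H$ ($K{\left(H \right)} = 8 - \left(2 - H^{2} + 2 H\right) = 6 + H^{2} - 2 H$)
$A = -361$ ($A = \left(\left(6 + \left(5 - 2\right)^{2} - 2 \left(5 - 2\right)\right) + 10\right) \left(-19\right) = \left(\left(6 + 3^{2} - 6\right) + 10\right) \left(-19\right) = \left(\left(6 + 9 - 6\right) + 10\right) \left(-19\right) = \left(9 + 10\right) \left(-19\right) = 19 \left(-19\right) = -361$)
$D{\left(C,v \right)} = 2 C$
$D{\left(\left(-14\right) \left(-46\right),A \right)} - - \frac{1417888}{603337} = 2 \left(\left(-14\right) \left(-46\right)\right) - - \frac{1417888}{603337} = 2 \cdot 644 - \left(-1417888\right) \frac{1}{603337} = 1288 - - \frac{1417888}{603337} = 1288 + \frac{1417888}{603337} = \frac{778515944}{603337}$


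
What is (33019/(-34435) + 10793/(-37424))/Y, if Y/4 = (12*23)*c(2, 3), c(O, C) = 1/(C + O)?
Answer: -1607360011/284543953152 ≈ -0.0056489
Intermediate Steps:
Y = 1104/5 (Y = 4*((12*23)/(3 + 2)) = 4*(276/5) = 1104/5 ≈ 220.80)
(33019/(-34435) + 10793/(-37424))/Y = (33019/(-34435) + 10793/(-37424))/(1104/5) = (33019*(-1/34435) + 10793*(-1/37424))*(5/1104) = (-33019/34435 - 10793/37424)*(5/1104) = -1607360011/1288695440*5/1104 = -1607360011/284543953152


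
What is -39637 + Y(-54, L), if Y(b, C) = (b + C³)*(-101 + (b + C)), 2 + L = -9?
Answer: 190273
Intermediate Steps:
L = -11 (L = -2 - 9 = -11)
Y(b, C) = (b + C³)*(-101 + C + b) (Y(b, C) = (b + C³)*(-101 + (C + b)) = (b + C³)*(-101 + C + b))
-39637 + Y(-54, L) = -39637 + ((-11)⁴ + (-54)² - 101*(-54) - 101*(-11)³ - 11*(-54) - 54*(-11)³) = -39637 + (14641 + 2916 + 5454 - 101*(-1331) + 594 - 54*(-1331)) = -39637 + (14641 + 2916 + 5454 + 134431 + 594 + 71874) = -39637 + 229910 = 190273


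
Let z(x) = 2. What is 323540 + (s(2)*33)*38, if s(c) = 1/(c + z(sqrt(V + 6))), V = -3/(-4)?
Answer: 647707/2 ≈ 3.2385e+5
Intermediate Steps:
V = 3/4 (V = -3*(-1/4) = 3/4 ≈ 0.75000)
s(c) = 1/(2 + c) (s(c) = 1/(c + 2) = 1/(2 + c))
323540 + (s(2)*33)*38 = 323540 + (33/(2 + 2))*38 = 323540 + (33/4)*38 = 323540 + 627/2 = 647707/2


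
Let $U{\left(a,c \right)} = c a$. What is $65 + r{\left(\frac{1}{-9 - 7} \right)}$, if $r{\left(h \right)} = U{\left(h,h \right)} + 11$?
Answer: $\frac{19457}{256} \approx 76.004$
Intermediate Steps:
$U{\left(a,c \right)} = a c$
$r{\left(h \right)} = 11 + h^{2}$ ($r{\left(h \right)} = h h + 11 = h^{2} + 11 = 11 + h^{2}$)
$65 + r{\left(\frac{1}{-9 - 7} \right)} = 65 + \left(11 + \left(\frac{1}{-9 - 7}\right)^{2}\right) = 65 + \left(11 + \left(\frac{1}{-16}\right)^{2}\right) = 65 + \left(11 + \left(- \frac{1}{16}\right)^{2}\right) = 65 + \left(11 + \frac{1}{256}\right) = 65 + \frac{2817}{256} = \frac{19457}{256}$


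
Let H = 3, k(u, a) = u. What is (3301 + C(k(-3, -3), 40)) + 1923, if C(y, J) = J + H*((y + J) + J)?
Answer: 5495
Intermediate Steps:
C(y, J) = 3*y + 7*J (C(y, J) = J + 3*((y + J) + J) = J + 3*((J + y) + J) = J + 3*(y + 2*J) = J + (3*y + 6*J) = 3*y + 7*J)
(3301 + C(k(-3, -3), 40)) + 1923 = (3301 + (3*(-3) + 7*40)) + 1923 = (3301 + (-9 + 280)) + 1923 = (3301 + 271) + 1923 = 3572 + 1923 = 5495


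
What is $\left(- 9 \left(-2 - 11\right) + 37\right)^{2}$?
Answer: $23716$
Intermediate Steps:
$\left(- 9 \left(-2 - 11\right) + 37\right)^{2} = \left(\left(-9\right) \left(-13\right) + 37\right)^{2} = \left(117 + 37\right)^{2} = 154^{2} = 23716$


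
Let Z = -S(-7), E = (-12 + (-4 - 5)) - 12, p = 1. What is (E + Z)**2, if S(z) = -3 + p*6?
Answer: 1296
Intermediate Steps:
S(z) = 3 (S(z) = -3 + 1*6 = -3 + 6 = 3)
E = -33 (E = (-12 - 9) - 12 = -21 - 12 = -33)
Z = -3 (Z = -1*3 = -3)
(E + Z)**2 = (-33 - 3)**2 = (-36)**2 = 1296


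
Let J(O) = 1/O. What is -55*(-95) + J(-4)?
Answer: 20899/4 ≈ 5224.8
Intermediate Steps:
-55*(-95) + J(-4) = -55*(-95) + 1/(-4) = 5225 - ¼ = 20899/4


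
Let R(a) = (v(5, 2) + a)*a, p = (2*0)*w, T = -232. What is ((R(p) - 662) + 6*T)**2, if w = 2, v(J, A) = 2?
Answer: 4218916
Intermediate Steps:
p = 0 (p = (2*0)*2 = 0*2 = 0)
R(a) = a*(2 + a) (R(a) = (2 + a)*a = a*(2 + a))
((R(p) - 662) + 6*T)**2 = ((0*(2 + 0) - 662) + 6*(-232))**2 = ((0*2 - 662) - 1392)**2 = ((0 - 662) - 1392)**2 = (-662 - 1392)**2 = (-2054)**2 = 4218916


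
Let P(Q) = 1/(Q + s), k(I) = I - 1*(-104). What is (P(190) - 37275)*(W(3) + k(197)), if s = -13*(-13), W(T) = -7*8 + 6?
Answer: -3358812724/359 ≈ -9.3560e+6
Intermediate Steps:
W(T) = -50 (W(T) = -56 + 6 = -50)
k(I) = 104 + I (k(I) = I + 104 = 104 + I)
s = 169
P(Q) = 1/(169 + Q) (P(Q) = 1/(Q + 169) = 1/(169 + Q))
(P(190) - 37275)*(W(3) + k(197)) = (1/(169 + 190) - 37275)*(-50 + (104 + 197)) = (1/359 - 37275)*(-50 + 301) = (1/359 - 37275)*251 = -13381724/359*251 = -3358812724/359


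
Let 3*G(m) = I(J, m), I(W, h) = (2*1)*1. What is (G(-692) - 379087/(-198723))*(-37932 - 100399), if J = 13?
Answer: -23588617113/66241 ≈ -3.5610e+5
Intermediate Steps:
I(W, h) = 2 (I(W, h) = 2*1 = 2)
G(m) = 2/3 (G(m) = (1/3)*2 = 2/3)
(G(-692) - 379087/(-198723))*(-37932 - 100399) = (2/3 - 379087/(-198723))*(-37932 - 100399) = (2/3 - 379087*(-1/198723))*(-138331) = (2/3 + 379087/198723)*(-138331) = (170523/66241)*(-138331) = -23588617113/66241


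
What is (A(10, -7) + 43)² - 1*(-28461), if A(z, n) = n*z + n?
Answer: 29617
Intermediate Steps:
A(z, n) = n + n*z
(A(10, -7) + 43)² - 1*(-28461) = (-7*(1 + 10) + 43)² - 1*(-28461) = (-7*11 + 43)² + 28461 = (-77 + 43)² + 28461 = (-34)² + 28461 = 1156 + 28461 = 29617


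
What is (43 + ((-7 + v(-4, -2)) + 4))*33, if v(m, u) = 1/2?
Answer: 2673/2 ≈ 1336.5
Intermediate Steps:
v(m, u) = 1/2
(43 + ((-7 + v(-4, -2)) + 4))*33 = (43 + ((-7 + 1/2) + 4))*33 = (43 + (-13/2 + 4))*33 = (43 - 5/2)*33 = (81/2)*33 = 2673/2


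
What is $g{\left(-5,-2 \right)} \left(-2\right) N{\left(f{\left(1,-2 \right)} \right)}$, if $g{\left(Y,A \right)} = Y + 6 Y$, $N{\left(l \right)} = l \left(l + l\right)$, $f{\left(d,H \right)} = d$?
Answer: $140$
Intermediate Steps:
$N{\left(l \right)} = 2 l^{2}$ ($N{\left(l \right)} = l 2 l = 2 l^{2}$)
$g{\left(Y,A \right)} = 7 Y$
$g{\left(-5,-2 \right)} \left(-2\right) N{\left(f{\left(1,-2 \right)} \right)} = 7 \left(-5\right) \left(-2\right) 2 \cdot 1^{2} = \left(-35\right) \left(-2\right) 2 \cdot 1 = 70 \cdot 2 = 140$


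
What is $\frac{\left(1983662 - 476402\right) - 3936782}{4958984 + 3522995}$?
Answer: $- \frac{2429522}{8481979} \approx -0.28643$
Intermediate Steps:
$\frac{\left(1983662 - 476402\right) - 3936782}{4958984 + 3522995} = \frac{1507260 - 3936782}{8481979} = \left(-2429522\right) \frac{1}{8481979} = - \frac{2429522}{8481979}$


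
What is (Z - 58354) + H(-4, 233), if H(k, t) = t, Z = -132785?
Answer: -190906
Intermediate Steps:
(Z - 58354) + H(-4, 233) = (-132785 - 58354) + 233 = -191139 + 233 = -190906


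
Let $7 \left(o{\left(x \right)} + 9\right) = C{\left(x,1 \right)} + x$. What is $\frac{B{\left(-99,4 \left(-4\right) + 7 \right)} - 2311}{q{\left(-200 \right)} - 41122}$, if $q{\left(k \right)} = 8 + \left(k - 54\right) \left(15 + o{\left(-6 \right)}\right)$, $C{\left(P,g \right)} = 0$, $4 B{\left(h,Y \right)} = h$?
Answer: $\frac{65401}{1187768} \approx 0.055062$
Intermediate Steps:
$B{\left(h,Y \right)} = \frac{h}{4}$
$o{\left(x \right)} = -9 + \frac{x}{7}$ ($o{\left(x \right)} = -9 + \frac{0 + x}{7} = -9 + \frac{x}{7}$)
$q{\left(k \right)} = - \frac{1888}{7} + \frac{36 k}{7}$ ($q{\left(k \right)} = 8 + \left(k - 54\right) \left(15 + \left(-9 + \frac{1}{7} \left(-6\right)\right)\right) = 8 + \left(-54 + k\right) \left(15 - \frac{69}{7}\right) = 8 + \left(-54 + k\right) \frac{36}{7} = 8 + \left(- \frac{1944}{7} + \frac{36 k}{7}\right) = - \frac{1888}{7} + \frac{36 k}{7}$)
$\frac{B{\left(-99,4 \left(-4\right) + 7 \right)} - 2311}{q{\left(-200 \right)} - 41122} = \frac{\frac{1}{4} \left(-99\right) - 2311}{\left(- \frac{1888}{7} + \frac{36}{7} \left(-200\right)\right) - 41122} = \frac{- \frac{99}{4} - 2311}{\left(- \frac{1888}{7} - \frac{7200}{7}\right) - 41122} = - \frac{9343}{4 \left(- \frac{9088}{7} - 41122\right)} = - \frac{9343}{4 \left(- \frac{296942}{7}\right)} = \left(- \frac{9343}{4}\right) \left(- \frac{7}{296942}\right) = \frac{65401}{1187768}$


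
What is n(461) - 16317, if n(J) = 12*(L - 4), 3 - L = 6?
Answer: -16401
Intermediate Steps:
L = -3 (L = 3 - 1*6 = 3 - 6 = -3)
n(J) = -84 (n(J) = 12*(-3 - 4) = 12*(-7) = -84)
n(461) - 16317 = -84 - 16317 = -16401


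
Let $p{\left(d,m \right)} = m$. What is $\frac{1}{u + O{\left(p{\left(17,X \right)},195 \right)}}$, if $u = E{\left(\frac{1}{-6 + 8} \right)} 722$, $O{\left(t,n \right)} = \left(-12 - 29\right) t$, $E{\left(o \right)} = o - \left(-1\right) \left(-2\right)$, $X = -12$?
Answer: $- \frac{1}{591} \approx -0.001692$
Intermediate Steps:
$E{\left(o \right)} = -2 + o$ ($E{\left(o \right)} = o - 2 = -2 + o$)
$O{\left(t,n \right)} = - 41 t$
$u = -1083$ ($u = \left(-2 + \frac{1}{-6 + 8}\right) 722 = \left(-2 + \frac{1}{2}\right) 722 = \left(- \frac{3}{2}\right) 722 = -1083$)
$\frac{1}{u + O{\left(p{\left(17,X \right)},195 \right)}} = \frac{1}{-1083 - -492} = \frac{1}{-1083 + 492} = \frac{1}{-591} = - \frac{1}{591}$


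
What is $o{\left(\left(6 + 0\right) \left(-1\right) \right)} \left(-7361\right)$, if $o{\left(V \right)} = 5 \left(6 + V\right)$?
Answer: $0$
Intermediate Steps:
$o{\left(V \right)} = 30 + 5 V$
$o{\left(\left(6 + 0\right) \left(-1\right) \right)} \left(-7361\right) = \left(30 + 5 \left(6 + 0\right) \left(-1\right)\right) \left(-7361\right) = \left(30 + 5 \cdot 6 \left(-1\right)\right) \left(-7361\right) = \left(30 + 5 \left(-6\right)\right) \left(-7361\right) = \left(30 - 30\right) \left(-7361\right) = 0 \left(-7361\right) = 0$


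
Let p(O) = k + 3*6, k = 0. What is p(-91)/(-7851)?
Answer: -6/2617 ≈ -0.0022927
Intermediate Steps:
p(O) = 18 (p(O) = 0 + 3*6 = 0 + 18 = 18)
p(-91)/(-7851) = 18/(-7851) = 18*(-1/7851) = -6/2617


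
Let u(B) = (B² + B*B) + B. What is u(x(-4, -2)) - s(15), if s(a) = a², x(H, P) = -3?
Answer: -210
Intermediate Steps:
u(B) = B + 2*B² (u(B) = (B² + B²) + B = 2*B² + B = B + 2*B²)
u(x(-4, -2)) - s(15) = -3*(1 + 2*(-3)) - 1*15² = -3*(1 - 6) - 1*225 = -3*(-5) - 225 = 15 - 225 = -210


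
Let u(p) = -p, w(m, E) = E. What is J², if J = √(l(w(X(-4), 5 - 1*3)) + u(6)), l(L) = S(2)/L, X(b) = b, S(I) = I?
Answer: -5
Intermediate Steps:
l(L) = 2/L
J = I*√5 (J = √(2/(5 - 1*3) - 1*6) = √(2/(5 - 3) - 6) = √(2/2 - 6) = √(2*(½) - 6) = √(1 - 6) = √(-5) = I*√5 ≈ 2.2361*I)
J² = (I*√5)² = -5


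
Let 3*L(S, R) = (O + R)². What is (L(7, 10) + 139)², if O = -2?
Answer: 231361/9 ≈ 25707.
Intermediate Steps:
L(S, R) = (-2 + R)²/3
(L(7, 10) + 139)² = ((-2 + 10)²/3 + 139)² = ((⅓)*8² + 139)² = ((⅓)*64 + 139)² = (64/3 + 139)² = (481/3)² = 231361/9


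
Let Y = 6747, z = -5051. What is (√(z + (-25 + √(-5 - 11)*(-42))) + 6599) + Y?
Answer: 13346 + 2*√(-1269 - 42*I) ≈ 13347.0 - 71.256*I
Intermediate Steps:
(√(z + (-25 + √(-5 - 11)*(-42))) + 6599) + Y = (√(-5051 + (-25 + √(-5 - 11)*(-42))) + 6599) + 6747 = (√(-5051 + (-25 + √(-16)*(-42))) + 6599) + 6747 = (√(-5051 + (-25 + (4*I)*(-42))) + 6599) + 6747 = (√(-5051 + (-25 - 168*I)) + 6599) + 6747 = (√(-5076 - 168*I) + 6599) + 6747 = (6599 + √(-5076 - 168*I)) + 6747 = 13346 + √(-5076 - 168*I)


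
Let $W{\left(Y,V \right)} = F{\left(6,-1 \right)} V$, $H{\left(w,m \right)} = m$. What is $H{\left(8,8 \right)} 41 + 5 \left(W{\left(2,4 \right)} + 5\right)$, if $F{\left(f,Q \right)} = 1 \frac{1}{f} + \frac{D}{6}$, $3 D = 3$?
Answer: $\frac{1079}{3} \approx 359.67$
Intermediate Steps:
$D = 1$ ($D = \frac{1}{3} \cdot 3 = 1$)
$F{\left(f,Q \right)} = \frac{1}{6} + \frac{1}{f}$ ($F{\left(f,Q \right)} = 1 \frac{1}{f} + 1 \cdot \frac{1}{6} = \frac{1}{f} + 1 \cdot \frac{1}{6} = \frac{1}{f} + \frac{1}{6} = \frac{1}{6} + \frac{1}{f}$)
$W{\left(Y,V \right)} = \frac{V}{3}$ ($W{\left(Y,V \right)} = \frac{6 + 6}{6 \cdot 6} V = \frac{1}{6} \cdot \frac{1}{6} \cdot 12 V = \frac{V}{3}$)
$H{\left(8,8 \right)} 41 + 5 \left(W{\left(2,4 \right)} + 5\right) = 8 \cdot 41 + 5 \left(\frac{1}{3} \cdot 4 + 5\right) = 328 + 5 \left(\frac{4}{3} + 5\right) = 328 + 5 \cdot \frac{19}{3} = 328 + \frac{95}{3} = \frac{1079}{3}$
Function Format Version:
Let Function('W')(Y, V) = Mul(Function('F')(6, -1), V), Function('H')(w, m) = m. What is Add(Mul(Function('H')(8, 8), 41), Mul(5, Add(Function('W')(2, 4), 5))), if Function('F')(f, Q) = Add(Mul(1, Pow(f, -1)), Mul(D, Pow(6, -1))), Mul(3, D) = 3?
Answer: Rational(1079, 3) ≈ 359.67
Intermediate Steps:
D = 1 (D = Mul(Rational(1, 3), 3) = 1)
Function('F')(f, Q) = Add(Rational(1, 6), Pow(f, -1)) (Function('F')(f, Q) = Add(Mul(1, Pow(f, -1)), Mul(1, Pow(6, -1))) = Add(Pow(f, -1), Mul(1, Rational(1, 6))) = Add(Pow(f, -1), Rational(1, 6)) = Add(Rational(1, 6), Pow(f, -1)))
Function('W')(Y, V) = Mul(Rational(1, 3), V) (Function('W')(Y, V) = Mul(Mul(Rational(1, 6), Pow(6, -1), Add(6, 6)), V) = Mul(Mul(Rational(1, 6), Rational(1, 6), 12), V) = Mul(Rational(1, 3), V))
Add(Mul(Function('H')(8, 8), 41), Mul(5, Add(Function('W')(2, 4), 5))) = Add(Mul(8, 41), Mul(5, Add(Mul(Rational(1, 3), 4), 5))) = Add(328, Mul(5, Add(Rational(4, 3), 5))) = Add(328, Mul(5, Rational(19, 3))) = Add(328, Rational(95, 3)) = Rational(1079, 3)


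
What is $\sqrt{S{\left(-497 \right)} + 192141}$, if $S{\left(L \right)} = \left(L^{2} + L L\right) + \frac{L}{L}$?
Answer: $12 \sqrt{4765} \approx 828.35$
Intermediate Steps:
$S{\left(L \right)} = 1 + 2 L^{2}$ ($S{\left(L \right)} = \left(L^{2} + L^{2}\right) + 1 = 2 L^{2} + 1 = 1 + 2 L^{2}$)
$\sqrt{S{\left(-497 \right)} + 192141} = \sqrt{\left(1 + 2 \left(-497\right)^{2}\right) + 192141} = \sqrt{\left(1 + 2 \cdot 247009\right) + 192141} = \sqrt{\left(1 + 494018\right) + 192141} = \sqrt{494019 + 192141} = \sqrt{686160} = 12 \sqrt{4765}$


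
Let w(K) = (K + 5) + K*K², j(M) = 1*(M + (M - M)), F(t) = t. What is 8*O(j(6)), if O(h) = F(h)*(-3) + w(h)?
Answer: 1672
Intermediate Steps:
j(M) = M (j(M) = 1*(M + 0) = 1*M = M)
w(K) = 5 + K + K³ (w(K) = (5 + K) + K³ = 5 + K + K³)
O(h) = 5 + h³ - 2*h (O(h) = h*(-3) + (5 + h + h³) = -3*h + (5 + h + h³) = 5 + h³ - 2*h)
8*O(j(6)) = 8*(5 + 6³ - 2*6) = 8*(5 + 216 - 12) = 8*209 = 1672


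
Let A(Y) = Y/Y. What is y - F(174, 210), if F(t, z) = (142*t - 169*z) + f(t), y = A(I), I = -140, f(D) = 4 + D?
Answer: 10605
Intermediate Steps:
A(Y) = 1
y = 1
F(t, z) = 4 - 169*z + 143*t (F(t, z) = (142*t - 169*z) + (4 + t) = (-169*z + 142*t) + (4 + t) = 4 - 169*z + 143*t)
y - F(174, 210) = 1 - (4 - 169*210 + 143*174) = 1 - (4 - 35490 + 24882) = 1 - 1*(-10604) = 1 + 10604 = 10605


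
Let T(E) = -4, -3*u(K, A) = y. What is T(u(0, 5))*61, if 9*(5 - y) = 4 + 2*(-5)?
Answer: -244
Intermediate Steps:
y = 17/3 (y = 5 - (4 + 2*(-5))/9 = 5 - (4 - 10)/9 = 5 - 1/9*(-6) = 5 + 2/3 = 17/3 ≈ 5.6667)
u(K, A) = -17/9 (u(K, A) = -1/3*17/3 = -17/9)
T(u(0, 5))*61 = -4*61 = -244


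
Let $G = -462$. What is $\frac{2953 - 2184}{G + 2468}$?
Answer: $\frac{769}{2006} \approx 0.38335$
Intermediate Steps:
$\frac{2953 - 2184}{G + 2468} = \frac{2953 - 2184}{-462 + 2468} = \frac{769}{2006}$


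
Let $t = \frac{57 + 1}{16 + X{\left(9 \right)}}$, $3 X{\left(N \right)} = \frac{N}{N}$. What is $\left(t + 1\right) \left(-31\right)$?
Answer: $- \frac{6913}{49} \approx -141.08$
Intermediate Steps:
$X{\left(N \right)} = \frac{1}{3}$ ($X{\left(N \right)} = \frac{N \frac{1}{N}}{3} = \frac{1}{3} \cdot 1 = \frac{1}{3}$)
$t = \frac{174}{49}$ ($t = \frac{57 + 1}{16 + \frac{1}{3}} = \frac{58}{\frac{49}{3}} = 58 \cdot \frac{3}{49} = \frac{174}{49} \approx 3.551$)
$\left(t + 1\right) \left(-31\right) = \left(\frac{174}{49} + 1\right) \left(-31\right) = \frac{223}{49} \left(-31\right) = - \frac{6913}{49}$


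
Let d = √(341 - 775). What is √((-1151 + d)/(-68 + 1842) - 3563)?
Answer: √(-11215073662 + 1774*I*√434)/1774 ≈ 9.8359e-5 + 59.696*I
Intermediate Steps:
d = I*√434 (d = √(-434) = I*√434 ≈ 20.833*I)
√((-1151 + d)/(-68 + 1842) - 3563) = √((-1151 + I*√434)/(-68 + 1842) - 3563) = √((-1151 + I*√434)/1774 - 3563) = √((-1151 + I*√434)*(1/1774) - 3563) = √((-1151/1774 + I*√434/1774) - 3563) = √(-6321913/1774 + I*√434/1774)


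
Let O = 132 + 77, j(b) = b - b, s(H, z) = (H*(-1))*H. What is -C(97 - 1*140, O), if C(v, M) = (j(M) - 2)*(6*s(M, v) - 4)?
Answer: -524180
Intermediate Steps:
s(H, z) = -H² (s(H, z) = (-H)*H = -H²)
j(b) = 0
O = 209
C(v, M) = 8 + 12*M² (C(v, M) = (0 - 2)*(6*(-M²) - 4) = -2*(-6*M² - 4) = -2*(-4 - 6*M²) = 8 + 12*M²)
-C(97 - 1*140, O) = -(8 + 12*209²) = -(8 + 12*43681) = -(8 + 524172) = -1*524180 = -524180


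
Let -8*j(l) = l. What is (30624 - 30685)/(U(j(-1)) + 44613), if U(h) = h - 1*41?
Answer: -488/356577 ≈ -0.0013686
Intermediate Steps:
j(l) = -l/8
U(h) = -41 + h (U(h) = h - 41 = -41 + h)
(30624 - 30685)/(U(j(-1)) + 44613) = (30624 - 30685)/((-41 - 1/8*(-1)) + 44613) = -61/((-41 + 1/8) + 44613) = -61/(-327/8 + 44613) = -61/356577/8 = -61*8/356577 = -488/356577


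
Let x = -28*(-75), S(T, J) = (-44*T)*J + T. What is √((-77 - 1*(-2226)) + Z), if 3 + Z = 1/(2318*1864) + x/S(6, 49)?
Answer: √465104011430190690751/465561028 ≈ 46.323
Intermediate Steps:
S(T, J) = T - 44*J*T (S(T, J) = -44*J*T + T = T - 44*J*T)
x = 2100
Z = -5889184545/1862244112 (Z = -3 + (1/(2318*1864) + 2100/((6*(1 - 44*49)))) = -3 + ((1/2318)*(1/1864) + 2100/((6*(1 - 2156)))) = -3 + (1/4320752 + 2100/((6*(-2155)))) = -3 + (1/4320752 + 2100/(-12930)) = -3 + (1/4320752 + 2100*(-1/12930)) = -3 + (1/4320752 - 70/431) = -3 - 302452209/1862244112 = -5889184545/1862244112 ≈ -3.1624)
√((-77 - 1*(-2226)) + Z) = √((-77 - 1*(-2226)) - 5889184545/1862244112) = √((-77 + 2226) - 5889184545/1862244112) = √(2149 - 5889184545/1862244112) = √(3996073412143/1862244112) = √465104011430190690751/465561028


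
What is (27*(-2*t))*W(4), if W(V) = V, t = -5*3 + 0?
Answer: 3240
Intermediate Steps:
t = -15 (t = -15 + 0 = -15)
(27*(-2*t))*W(4) = (27*(-2*(-15)))*4 = (27*30)*4 = 810*4 = 3240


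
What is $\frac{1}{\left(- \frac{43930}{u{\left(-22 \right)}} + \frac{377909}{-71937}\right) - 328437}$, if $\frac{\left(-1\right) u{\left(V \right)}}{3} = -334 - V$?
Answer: $- \frac{3740724}{1228787385901} \approx -3.0442 \cdot 10^{-6}$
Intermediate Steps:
$u{\left(V \right)} = 1002 + 3 V$ ($u{\left(V \right)} = - 3 \left(-334 - V\right) = 1002 + 3 V$)
$\frac{1}{\left(- \frac{43930}{u{\left(-22 \right)}} + \frac{377909}{-71937}\right) - 328437} = \frac{1}{\left(- \frac{43930}{1002 + 3 \left(-22\right)} + \frac{377909}{-71937}\right) - 328437} = \frac{1}{\left(- \frac{43930}{1002 - 66} + 377909 \left(- \frac{1}{71937}\right)\right) - 328437} = \frac{1}{\left(- \frac{43930}{936} - \frac{377909}{71937}\right) - 328437} = \frac{1}{\left(\left(-43930\right) \frac{1}{936} - \frac{377909}{71937}\right) - 328437} = \frac{1}{\left(- \frac{21965}{468} - \frac{377909}{71937}\right) - 328437} = \frac{1}{- \frac{195217513}{3740724} - 328437} = \frac{1}{- \frac{1228787385901}{3740724}} = - \frac{3740724}{1228787385901}$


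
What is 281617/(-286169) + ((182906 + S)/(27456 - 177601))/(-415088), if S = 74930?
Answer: -4387812926534409/4458755387972860 ≈ -0.98409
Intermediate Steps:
281617/(-286169) + ((182906 + S)/(27456 - 177601))/(-415088) = 281617/(-286169) + ((182906 + 74930)/(27456 - 177601))/(-415088) = 281617*(-1/286169) + (257836/(-150145))*(-1/415088) = -281617/286169 + (257836*(-1/150145))*(-1/415088) = -281617/286169 - 257836/150145*(-1/415088) = -281617/286169 + 64459/15580846940 = -4387812926534409/4458755387972860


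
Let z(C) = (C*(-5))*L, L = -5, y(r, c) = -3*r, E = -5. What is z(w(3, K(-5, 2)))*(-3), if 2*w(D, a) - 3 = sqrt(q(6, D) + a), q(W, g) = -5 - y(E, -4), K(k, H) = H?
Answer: -225/2 - 225*I*sqrt(2)/2 ≈ -112.5 - 159.1*I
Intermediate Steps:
q(W, g) = -20 (q(W, g) = -5 - (-3)*(-5) = -5 - 1*15 = -5 - 15 = -20)
w(D, a) = 3/2 + sqrt(-20 + a)/2
z(C) = 25*C (z(C) = (C*(-5))*(-5) = -5*C*(-5) = 25*C)
z(w(3, K(-5, 2)))*(-3) = (25*(3/2 + sqrt(-20 + 2)/2))*(-3) = (25*(3/2 + sqrt(-18)/2))*(-3) = (25*(3/2 + (3*I*sqrt(2))/2))*(-3) = (25*(3/2 + 3*I*sqrt(2)/2))*(-3) = (75/2 + 75*I*sqrt(2)/2)*(-3) = -225/2 - 225*I*sqrt(2)/2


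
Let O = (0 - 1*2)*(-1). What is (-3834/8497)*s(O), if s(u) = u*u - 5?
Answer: 3834/8497 ≈ 0.45122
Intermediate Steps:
O = 2 (O = (0 - 2)*(-1) = -2*(-1) = 2)
s(u) = -5 + u**2 (s(u) = u**2 - 5 = -5 + u**2)
(-3834/8497)*s(O) = (-3834/8497)*(-5 + 2**2) = (-3834*1/8497)*(-5 + 4) = -3834/8497*(-1) = 3834/8497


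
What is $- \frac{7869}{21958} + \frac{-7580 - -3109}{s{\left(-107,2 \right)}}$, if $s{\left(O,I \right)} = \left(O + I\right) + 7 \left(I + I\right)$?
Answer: $\frac{97568305}{1690766} \approx 57.707$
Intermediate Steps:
$s{\left(O,I \right)} = O + 15 I$ ($s{\left(O,I \right)} = \left(I + O\right) + 7 \cdot 2 I = \left(I + O\right) + 14 I = O + 15 I$)
$- \frac{7869}{21958} + \frac{-7580 - -3109}{s{\left(-107,2 \right)}} = - \frac{7869}{21958} + \frac{-7580 - -3109}{-107 + 15 \cdot 2} = \left(-7869\right) \frac{1}{21958} + \frac{-7580 + 3109}{-107 + 30} = - \frac{7869}{21958} - \frac{4471}{-77} = - \frac{7869}{21958} - - \frac{4471}{77} = - \frac{7869}{21958} + \frac{4471}{77} = \frac{97568305}{1690766}$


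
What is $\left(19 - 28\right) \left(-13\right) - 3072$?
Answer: $-2955$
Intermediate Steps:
$\left(19 - 28\right) \left(-13\right) - 3072 = \left(-9\right) \left(-13\right) - 3072 = 117 - 3072 = -2955$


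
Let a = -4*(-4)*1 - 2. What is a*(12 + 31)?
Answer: 602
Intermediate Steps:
a = 14 (a = 16*1 - 2 = 16 - 2 = 14)
a*(12 + 31) = 14*(12 + 31) = 14*43 = 602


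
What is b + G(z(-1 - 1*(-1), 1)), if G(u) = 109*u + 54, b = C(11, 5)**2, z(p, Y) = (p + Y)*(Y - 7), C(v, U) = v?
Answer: -479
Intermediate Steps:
z(p, Y) = (-7 + Y)*(Y + p) (z(p, Y) = (Y + p)*(-7 + Y) = (-7 + Y)*(Y + p))
b = 121 (b = 11**2 = 121)
G(u) = 54 + 109*u
b + G(z(-1 - 1*(-1), 1)) = 121 + (54 + 109*(1**2 - 7*1 - 7*(-1 - 1*(-1)) + 1*(-1 - 1*(-1)))) = 121 + (54 + 109*(1 - 7 - 7*(-1 + 1) + 1*(-1 + 1))) = 121 + (54 + 109*(1 - 7 - 7*0 + 1*0)) = 121 + (54 + 109*(1 - 7 + 0 + 0)) = 121 + (54 + 109*(-6)) = 121 + (54 - 654) = 121 - 600 = -479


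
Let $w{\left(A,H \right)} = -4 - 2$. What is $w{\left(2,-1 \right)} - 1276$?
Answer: $-1282$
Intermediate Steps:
$w{\left(A,H \right)} = -6$
$w{\left(2,-1 \right)} - 1276 = -6 - 1276 = -1282$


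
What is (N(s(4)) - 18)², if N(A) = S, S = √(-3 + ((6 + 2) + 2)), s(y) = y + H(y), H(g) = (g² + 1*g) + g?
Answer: (18 - √7)² ≈ 235.75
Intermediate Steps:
H(g) = g² + 2*g (H(g) = (g² + g) + g = (g + g²) + g = g² + 2*g)
s(y) = y + y*(2 + y)
S = √7 (S = √(-3 + (8 + 2)) = √(-3 + 10) = √7 ≈ 2.6458)
N(A) = √7
(N(s(4)) - 18)² = (√7 - 18)² = (-18 + √7)²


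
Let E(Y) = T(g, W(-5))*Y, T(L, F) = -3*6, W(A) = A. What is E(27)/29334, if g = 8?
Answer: -81/4889 ≈ -0.016568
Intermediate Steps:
T(L, F) = -18
E(Y) = -18*Y
E(27)/29334 = -18*27/29334 = -486*1/29334 = -81/4889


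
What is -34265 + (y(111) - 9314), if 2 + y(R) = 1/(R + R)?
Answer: -9674981/222 ≈ -43581.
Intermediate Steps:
y(R) = -2 + 1/(2*R) (y(R) = -2 + 1/(R + R) = -2 + 1/(2*R))
-34265 + (y(111) - 9314) = -34265 + ((-2 + (½)/111) - 9314) = -34265 + ((-2 + (½)*(1/111)) - 9314) = -34265 + ((-2 + 1/222) - 9314) = -34265 + (-443/222 - 9314) = -34265 - 2068151/222 = -9674981/222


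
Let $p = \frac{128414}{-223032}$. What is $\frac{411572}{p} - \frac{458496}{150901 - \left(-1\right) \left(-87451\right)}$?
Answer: $- \frac{161788078091504}{226329675} \approx -7.1483 \cdot 10^{5}$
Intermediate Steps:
$p = - \frac{64207}{111516}$ ($p = 128414 \left(- \frac{1}{223032}\right) = - \frac{64207}{111516} \approx -0.57576$)
$\frac{411572}{p} - \frac{458496}{150901 - \left(-1\right) \left(-87451\right)} = \frac{411572}{- \frac{64207}{111516}} - \frac{458496}{150901 - \left(-1\right) \left(-87451\right)} = 411572 \left(- \frac{111516}{64207}\right) - \frac{458496}{150901 - 87451} = - \frac{45896863152}{64207} - \frac{458496}{150901 - 87451} = - \frac{45896863152}{64207} - \frac{458496}{63450} = - \frac{45896863152}{64207} - \frac{25472}{3525} = - \frac{161788078091504}{226329675}$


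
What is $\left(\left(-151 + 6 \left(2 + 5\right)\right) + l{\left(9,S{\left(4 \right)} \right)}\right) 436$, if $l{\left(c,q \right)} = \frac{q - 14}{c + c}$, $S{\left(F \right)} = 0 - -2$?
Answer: $- \frac{143444}{3} \approx -47815.0$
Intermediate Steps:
$S{\left(F \right)} = 2$ ($S{\left(F \right)} = 0 + 2 = 2$)
$l{\left(c,q \right)} = \frac{-14 + q}{2 c}$
$\left(\left(-151 + 6 \left(2 + 5\right)\right) + l{\left(9,S{\left(4 \right)} \right)}\right) 436 = \left(\left(-151 + 6 \left(2 + 5\right)\right) + \frac{-14 + 2}{2 \cdot 9}\right) 436 = \left(\left(-151 + 6 \cdot 7\right) + \frac{1}{2} \cdot \frac{1}{9} \left(-12\right)\right) 436 = \left(\left(-151 + 42\right) - \frac{2}{3}\right) 436 = \left(-109 - \frac{2}{3}\right) 436 = \left(- \frac{329}{3}\right) 436 = - \frac{143444}{3}$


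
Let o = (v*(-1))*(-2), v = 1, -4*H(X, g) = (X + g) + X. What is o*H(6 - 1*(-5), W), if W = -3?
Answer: -19/2 ≈ -9.5000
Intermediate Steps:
H(X, g) = -X/2 - g/4 (H(X, g) = -((X + g) + X)/4 = -(g + 2*X)/4 = -X/2 - g/4)
o = 2 (o = (1*(-1))*(-2) = -1*(-2) = 2)
o*H(6 - 1*(-5), W) = 2*(-(6 - 1*(-5))/2 - ¼*(-3)) = 2*(-(6 + 5)/2 + ¾) = 2*(-½*11 + ¾) = 2*(-11/2 + ¾) = 2*(-19/4) = -19/2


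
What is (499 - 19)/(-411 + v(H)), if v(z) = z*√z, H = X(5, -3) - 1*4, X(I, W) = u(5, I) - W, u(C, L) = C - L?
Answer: -98640/84461 + 240*I/84461 ≈ -1.1679 + 0.0028415*I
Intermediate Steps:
X(I, W) = 5 - I - W (X(I, W) = (5 - I) - W = 5 - I - W)
H = -1 (H = (5 - 1*5 - 1*(-3)) - 1*4 = (5 - 5 + 3) - 4 = 3 - 4 = -1)
v(z) = z^(3/2)
(499 - 19)/(-411 + v(H)) = (499 - 19)/(-411 + (-1)^(3/2)) = 480/(-411 - I) = 480*((-411 + I)/168922) = 240*(-411 + I)/84461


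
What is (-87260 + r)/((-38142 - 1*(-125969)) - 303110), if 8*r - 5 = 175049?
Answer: 87171/287044 ≈ 0.30369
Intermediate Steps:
r = 87527/4 (r = 5/8 + (⅛)*175049 = 5/8 + 175049/8 = 87527/4 ≈ 21882.)
(-87260 + r)/((-38142 - 1*(-125969)) - 303110) = (-87260 + 87527/4)/((-38142 - 1*(-125969)) - 303110) = -261513/(4*((-38142 + 125969) - 303110)) = -261513/(4*(87827 - 303110)) = -261513/4/(-215283) = -261513/4*(-1/215283) = 87171/287044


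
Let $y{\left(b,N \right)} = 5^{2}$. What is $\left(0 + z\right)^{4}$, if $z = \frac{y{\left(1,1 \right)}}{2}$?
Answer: $\frac{390625}{16} \approx 24414.0$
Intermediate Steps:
$y{\left(b,N \right)} = 25$
$z = \frac{25}{2} \approx 12.5$
$\left(0 + z\right)^{4} = \left(0 + \frac{25}{2}\right)^{4} = \left(\frac{25}{2}\right)^{4} = \frac{390625}{16}$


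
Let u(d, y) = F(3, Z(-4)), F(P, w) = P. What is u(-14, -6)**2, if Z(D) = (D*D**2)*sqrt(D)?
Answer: 9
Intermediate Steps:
Z(D) = D**(7/2) (Z(D) = D**3*sqrt(D) = D**(7/2))
u(d, y) = 3
u(-14, -6)**2 = 3**2 = 9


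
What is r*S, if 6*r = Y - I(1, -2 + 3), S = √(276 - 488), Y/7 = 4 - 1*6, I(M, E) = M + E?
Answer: -16*I*√53/3 ≈ -38.827*I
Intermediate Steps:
I(M, E) = E + M
Y = -14 (Y = 7*(4 - 1*6) = 7*(4 - 6) = 7*(-2) = -14)
S = 2*I*√53 (S = √(-212) = 2*I*√53 ≈ 14.56*I)
r = -8/3 (r = (-14 - ((-2 + 3) + 1))/6 = (-14 - (1 + 1))/6 = (-14 - 1*2)/6 = (-14 - 2)/6 = (⅙)*(-16) = -8/3 ≈ -2.6667)
r*S = -16*I*√53/3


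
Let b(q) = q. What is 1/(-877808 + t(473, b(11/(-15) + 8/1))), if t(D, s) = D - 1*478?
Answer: -1/877813 ≈ -1.1392e-6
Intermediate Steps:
t(D, s) = -478 + D (t(D, s) = D - 478 = -478 + D)
1/(-877808 + t(473, b(11/(-15) + 8/1))) = 1/(-877808 + (-478 + 473)) = 1/(-877808 - 5) = 1/(-877813) = -1/877813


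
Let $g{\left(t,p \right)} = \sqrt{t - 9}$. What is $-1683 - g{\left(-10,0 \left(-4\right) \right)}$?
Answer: $-1683 - i \sqrt{19} \approx -1683.0 - 4.3589 i$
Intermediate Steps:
$g{\left(t,p \right)} = \sqrt{-9 + t}$
$-1683 - g{\left(-10,0 \left(-4\right) \right)} = -1683 - \sqrt{-9 - 10} = -1683 - \sqrt{-19} = -1683 - i \sqrt{19}$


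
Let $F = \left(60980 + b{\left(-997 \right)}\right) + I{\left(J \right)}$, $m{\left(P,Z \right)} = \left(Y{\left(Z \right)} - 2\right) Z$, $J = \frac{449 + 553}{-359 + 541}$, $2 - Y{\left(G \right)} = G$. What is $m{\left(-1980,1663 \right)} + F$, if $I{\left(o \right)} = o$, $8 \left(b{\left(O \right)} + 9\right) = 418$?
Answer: $- \frac{984452649}{364} \approx -2.7045 \cdot 10^{6}$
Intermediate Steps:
$Y{\left(G \right)} = 2 - G$
$b{\left(O \right)} = \frac{173}{4}$ ($b{\left(O \right)} = -9 + \frac{1}{8} \cdot 418 = -9 + \frac{209}{4} = \frac{173}{4}$)
$J = \frac{501}{91}$ ($J = \frac{1002}{182} = 1002 \cdot \frac{1}{182} = \frac{501}{91} \approx 5.5055$)
$m{\left(P,Z \right)} = - Z^{2}$ ($m{\left(P,Z \right)} = \left(\left(2 - Z\right) - 2\right) Z = - Z Z = - Z^{2}$)
$F = \frac{22214467}{364}$ ($F = \left(60980 + \frac{173}{4}\right) + \frac{501}{91} = \frac{244093}{4} + \frac{501}{91} = \frac{22214467}{364} \approx 61029.0$)
$m{\left(-1980,1663 \right)} + F = - 1663^{2} + \frac{22214467}{364} = \left(-1\right) 2765569 + \frac{22214467}{364} = -2765569 + \frac{22214467}{364} = - \frac{984452649}{364}$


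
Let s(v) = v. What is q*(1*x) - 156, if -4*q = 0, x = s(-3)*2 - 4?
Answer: -156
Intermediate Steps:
x = -10 (x = -3*2 - 4 = -6 - 4 = -10)
q = 0 (q = -¼*0 = 0)
q*(1*x) - 156 = 0*(1*(-10)) - 156 = 0*(-10) - 156 = 0 - 156 = -156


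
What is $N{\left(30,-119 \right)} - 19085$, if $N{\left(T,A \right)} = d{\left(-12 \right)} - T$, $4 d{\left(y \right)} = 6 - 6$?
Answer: $-19115$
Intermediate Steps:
$d{\left(y \right)} = 0$ ($d{\left(y \right)} = \frac{6 - 6}{4} = \frac{1}{4} \cdot 0 = 0$)
$N{\left(T,A \right)} = - T$ ($N{\left(T,A \right)} = 0 - T = - T$)
$N{\left(30,-119 \right)} - 19085 = \left(-1\right) 30 - 19085 = -30 - 19085 = -19115$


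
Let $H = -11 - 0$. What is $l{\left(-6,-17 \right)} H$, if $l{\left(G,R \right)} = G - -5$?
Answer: $11$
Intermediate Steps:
$l{\left(G,R \right)} = 5 + G$ ($l{\left(G,R \right)} = G + 5 = 5 + G$)
$H = -11$ ($H = -11 + 0 = -11$)
$l{\left(-6,-17 \right)} H = \left(5 - 6\right) \left(-11\right) = \left(-1\right) \left(-11\right) = 11$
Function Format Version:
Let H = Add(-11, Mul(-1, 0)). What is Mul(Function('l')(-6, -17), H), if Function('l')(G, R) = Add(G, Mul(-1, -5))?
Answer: 11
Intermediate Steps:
Function('l')(G, R) = Add(5, G) (Function('l')(G, R) = Add(G, 5) = Add(5, G))
H = -11 (H = Add(-11, 0) = -11)
Mul(Function('l')(-6, -17), H) = Mul(Add(5, -6), -11) = Mul(-1, -11) = 11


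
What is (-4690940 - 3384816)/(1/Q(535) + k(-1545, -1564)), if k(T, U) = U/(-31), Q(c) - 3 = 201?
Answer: -51071080944/319087 ≈ -1.6005e+5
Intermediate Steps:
Q(c) = 204 (Q(c) = 3 + 201 = 204)
k(T, U) = -U/31 (k(T, U) = U*(-1/31) = -U/31)
(-4690940 - 3384816)/(1/Q(535) + k(-1545, -1564)) = (-4690940 - 3384816)/(1/204 - 1/31*(-1564)) = -8075756/(1/204 + 1564/31) = -8075756/319087/6324 = -8075756*6324/319087 = -51071080944/319087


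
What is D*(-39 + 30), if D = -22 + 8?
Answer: 126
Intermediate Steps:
D = -14
D*(-39 + 30) = -14*(-39 + 30) = -14*(-9) = 126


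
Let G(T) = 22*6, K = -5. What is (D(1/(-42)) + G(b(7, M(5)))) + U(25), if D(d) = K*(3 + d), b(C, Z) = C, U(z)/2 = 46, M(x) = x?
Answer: 8783/42 ≈ 209.12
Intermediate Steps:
U(z) = 92 (U(z) = 2*46 = 92)
G(T) = 132
D(d) = -15 - 5*d (D(d) = -5*(3 + d) = -15 - 5*d)
(D(1/(-42)) + G(b(7, M(5)))) + U(25) = ((-15 - 5/(-42)) + 132) + 92 = ((-15 - 5*(-1/42)) + 132) + 92 = ((-15 + 5/42) + 132) + 92 = (-625/42 + 132) + 92 = 4919/42 + 92 = 8783/42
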